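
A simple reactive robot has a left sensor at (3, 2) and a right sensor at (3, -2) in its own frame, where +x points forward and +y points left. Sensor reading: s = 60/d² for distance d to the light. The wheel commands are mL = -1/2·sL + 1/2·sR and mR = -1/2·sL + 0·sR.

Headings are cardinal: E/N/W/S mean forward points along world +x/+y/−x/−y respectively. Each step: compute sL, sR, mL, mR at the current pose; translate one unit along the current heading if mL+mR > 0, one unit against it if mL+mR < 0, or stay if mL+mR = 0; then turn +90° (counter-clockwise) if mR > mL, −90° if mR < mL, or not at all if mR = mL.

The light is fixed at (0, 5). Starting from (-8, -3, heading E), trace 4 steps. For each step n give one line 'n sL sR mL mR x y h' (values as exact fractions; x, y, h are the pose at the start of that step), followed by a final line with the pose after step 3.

n=0: pose=(-8,-3,E); sL=60/61, sR=12/25; mL=-384/1525, mR=-30/61; mL+mR=-1134/1525 → advance -1; mR−mL=-6/25 → turn -1·90°
n=1: pose=(-9,-3,S); sL=6/17, sR=30/121; mL=-108/2057, mR=-3/17; mL+mR=-471/2057 → advance -1; mR−mL=-15/121 → turn -1·90°
n=2: pose=(-9,-2,W); sL=4/15, sR=60/169; mL=112/2535, mR=-2/15; mL+mR=-226/2535 → advance -1; mR−mL=-30/169 → turn -1·90°
n=3: pose=(-8,-2,N); sL=15/29, sR=15/13; mL=120/377, mR=-15/58; mL+mR=45/754 → advance +1; mR−mL=-15/26 → turn -1·90°

0 60/61 12/25 -384/1525 -30/61 -8 -3 E
1 6/17 30/121 -108/2057 -3/17 -9 -3 S
2 4/15 60/169 112/2535 -2/15 -9 -2 W
3 15/29 15/13 120/377 -15/58 -8 -2 N
final -8 -1 E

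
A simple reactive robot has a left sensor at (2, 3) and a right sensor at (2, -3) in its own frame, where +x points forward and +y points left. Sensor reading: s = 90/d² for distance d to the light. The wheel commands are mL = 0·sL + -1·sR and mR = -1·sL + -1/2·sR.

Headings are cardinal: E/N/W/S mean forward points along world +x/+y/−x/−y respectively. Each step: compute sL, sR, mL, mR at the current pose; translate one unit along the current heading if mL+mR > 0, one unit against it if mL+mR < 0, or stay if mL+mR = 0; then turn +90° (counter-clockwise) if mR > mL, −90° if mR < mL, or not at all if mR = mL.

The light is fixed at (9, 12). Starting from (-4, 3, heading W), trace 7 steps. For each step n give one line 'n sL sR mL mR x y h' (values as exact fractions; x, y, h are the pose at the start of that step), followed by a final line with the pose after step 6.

n=0: pose=(-4,3,W); sL=10/41, sR=10/29; mL=-10/29, mR=-495/1189; mL+mR=-905/1189 → advance -1; mR−mL=-85/1189 → turn -1·90°
n=1: pose=(-3,3,N); sL=45/137, sR=9/13; mL=-9/13, mR=-2403/3562; mL+mR=-4869/3562 → advance -1; mR−mL=63/3562 → turn +1·90°
n=2: pose=(-3,2,W); sL=18/73, sR=18/49; mL=-18/49, mR=-1539/3577; mL+mR=-2853/3577 → advance -1; mR−mL=-225/3577 → turn -1·90°
n=3: pose=(-2,2,N); sL=9/26, sR=45/64; mL=-45/64, mR=-1161/1664; mL+mR=-2331/1664 → advance -1; mR−mL=9/1664 → turn +1·90°
n=4: pose=(-2,1,W); sL=18/73, sR=90/233; mL=-90/233, mR=-7479/17009; mL+mR=-14049/17009 → advance -1; mR−mL=-909/17009 → turn -1·90°
n=5: pose=(-1,1,N); sL=9/25, sR=9/13; mL=-9/13, mR=-459/650; mL+mR=-909/650 → advance -1; mR−mL=-9/650 → turn -1·90°
n=6: pose=(-1,0,E); sL=18/29, sR=90/289; mL=-90/289, mR=-6507/8381; mL+mR=-9117/8381 → advance -1; mR−mL=-3897/8381 → turn -1·90°

0 10/41 10/29 -10/29 -495/1189 -4 3 W
1 45/137 9/13 -9/13 -2403/3562 -3 3 N
2 18/73 18/49 -18/49 -1539/3577 -3 2 W
3 9/26 45/64 -45/64 -1161/1664 -2 2 N
4 18/73 90/233 -90/233 -7479/17009 -2 1 W
5 9/25 9/13 -9/13 -459/650 -1 1 N
6 18/29 90/289 -90/289 -6507/8381 -1 0 E
final -2 0 S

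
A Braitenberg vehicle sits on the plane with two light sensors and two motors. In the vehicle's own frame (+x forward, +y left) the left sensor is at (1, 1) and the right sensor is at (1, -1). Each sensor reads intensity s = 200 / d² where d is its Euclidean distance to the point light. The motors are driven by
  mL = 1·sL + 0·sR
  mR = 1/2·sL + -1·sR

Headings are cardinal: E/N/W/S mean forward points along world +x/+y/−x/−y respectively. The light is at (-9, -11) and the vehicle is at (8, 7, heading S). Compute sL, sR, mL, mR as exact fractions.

left sensor world pos  = (9, 6); dL² = 613
right sensor world pos = (7, 6); dR² = 545
sL = 200/613 = 200/613
sR = 200/545 = 40/109
mL = 1·sL + 0·sR = 200/613
mR = 1/2·sL + -1·sR = -13620/66817

200/613 40/109 200/613 -13620/66817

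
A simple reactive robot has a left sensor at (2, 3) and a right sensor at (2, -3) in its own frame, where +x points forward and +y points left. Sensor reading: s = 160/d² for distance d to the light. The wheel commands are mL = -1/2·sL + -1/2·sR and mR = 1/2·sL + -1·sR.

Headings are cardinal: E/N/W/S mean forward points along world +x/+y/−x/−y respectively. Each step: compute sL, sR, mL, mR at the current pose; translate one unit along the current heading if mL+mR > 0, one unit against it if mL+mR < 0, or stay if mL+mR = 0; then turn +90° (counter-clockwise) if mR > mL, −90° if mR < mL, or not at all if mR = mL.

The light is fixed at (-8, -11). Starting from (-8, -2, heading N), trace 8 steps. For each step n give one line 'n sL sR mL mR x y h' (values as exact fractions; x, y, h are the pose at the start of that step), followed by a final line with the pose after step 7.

0 16/13 16/13 -16/13 -8/13 -8 -2 N
1 160/29 32/25 -2464/725 1072/725 -8 -3 W
2 40/13 4 -46/13 -32/13 -7 -3 S
3 160/153 32/9 -352/153 -464/153 -7 -2 E
4 80/29 80/29 -80/29 -40/29 -8 -2 S
5 160/173 160/53 -18080/9169 -23440/9169 -8 -1 E
6 40/17 2 -37/17 -14/17 -9 -1 S
7 160/197 32/13 -4192/2561 -5264/2561 -9 0 E
final -10 0 S

n=0: pose=(-8,-2,N); sL=16/13, sR=16/13; mL=-16/13, mR=-8/13; mL+mR=-24/13 → advance -1; mR−mL=8/13 → turn +1·90°
n=1: pose=(-8,-3,W); sL=160/29, sR=32/25; mL=-2464/725, mR=1072/725; mL+mR=-48/25 → advance -1; mR−mL=3536/725 → turn +1·90°
n=2: pose=(-7,-3,S); sL=40/13, sR=4; mL=-46/13, mR=-32/13; mL+mR=-6 → advance -1; mR−mL=14/13 → turn +1·90°
n=3: pose=(-7,-2,E); sL=160/153, sR=32/9; mL=-352/153, mR=-464/153; mL+mR=-16/3 → advance -1; mR−mL=-112/153 → turn -1·90°
n=4: pose=(-8,-2,S); sL=80/29, sR=80/29; mL=-80/29, mR=-40/29; mL+mR=-120/29 → advance -1; mR−mL=40/29 → turn +1·90°
n=5: pose=(-8,-1,E); sL=160/173, sR=160/53; mL=-18080/9169, mR=-23440/9169; mL+mR=-240/53 → advance -1; mR−mL=-5360/9169 → turn -1·90°
n=6: pose=(-9,-1,S); sL=40/17, sR=2; mL=-37/17, mR=-14/17; mL+mR=-3 → advance -1; mR−mL=23/17 → turn +1·90°
n=7: pose=(-9,0,E); sL=160/197, sR=32/13; mL=-4192/2561, mR=-5264/2561; mL+mR=-48/13 → advance -1; mR−mL=-1072/2561 → turn -1·90°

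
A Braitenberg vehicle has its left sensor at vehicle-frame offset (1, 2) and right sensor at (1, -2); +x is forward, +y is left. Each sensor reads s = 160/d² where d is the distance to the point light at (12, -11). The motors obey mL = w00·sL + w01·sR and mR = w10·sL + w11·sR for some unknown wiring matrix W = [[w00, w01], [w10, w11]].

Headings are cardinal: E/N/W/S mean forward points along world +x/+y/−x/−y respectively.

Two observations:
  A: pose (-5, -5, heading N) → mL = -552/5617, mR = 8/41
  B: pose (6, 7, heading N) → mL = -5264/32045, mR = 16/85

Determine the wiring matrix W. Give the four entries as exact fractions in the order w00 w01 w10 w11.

obs A: pose=(-5,-5,N) → sL=16/41, sR=80/137, mL=-552/5617, mR=8/41
obs B: pose=(6,7,N) → sL=32/85, sR=160/377, mL=-5264/32045, mR=16/85
sensor matrix S = [[16/41, 80/137], [32/85, 160/377]]; det S = -1951744/35999353
solve [mL_A; mL_B] = S·[w00; w01] and [mR_A; mR_B] = S·[w10; w11]:
  w00 = -1, w01 = 1/2, w10 = 1/2, w11 = 0

-1 1/2 1/2 0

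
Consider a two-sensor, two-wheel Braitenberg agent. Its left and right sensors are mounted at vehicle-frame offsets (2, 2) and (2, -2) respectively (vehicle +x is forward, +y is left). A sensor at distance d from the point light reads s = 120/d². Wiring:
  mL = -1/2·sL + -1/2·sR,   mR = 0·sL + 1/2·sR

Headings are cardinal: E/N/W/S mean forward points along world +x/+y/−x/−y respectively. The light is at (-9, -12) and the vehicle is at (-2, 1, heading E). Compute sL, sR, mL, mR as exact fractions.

20/51 60/101 -2540/5151 30/101

left sensor world pos  = (0, 3); dL² = 306
right sensor world pos = (0, -1); dR² = 202
sL = 120/306 = 20/51
sR = 120/202 = 60/101
mL = -1/2·sL + -1/2·sR = -2540/5151
mR = 0·sL + 1/2·sR = 30/101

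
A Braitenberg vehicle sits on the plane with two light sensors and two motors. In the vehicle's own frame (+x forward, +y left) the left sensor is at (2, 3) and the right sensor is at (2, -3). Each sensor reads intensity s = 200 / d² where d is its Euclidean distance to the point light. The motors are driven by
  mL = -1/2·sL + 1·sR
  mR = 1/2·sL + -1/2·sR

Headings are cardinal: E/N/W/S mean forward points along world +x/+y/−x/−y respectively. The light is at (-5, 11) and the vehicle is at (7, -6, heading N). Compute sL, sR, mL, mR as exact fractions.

100/153 4/9 2/17 16/153

left sensor world pos  = (4, -4); dL² = 306
right sensor world pos = (10, -4); dR² = 450
sL = 200/306 = 100/153
sR = 200/450 = 4/9
mL = -1/2·sL + 1·sR = 2/17
mR = 1/2·sL + -1/2·sR = 16/153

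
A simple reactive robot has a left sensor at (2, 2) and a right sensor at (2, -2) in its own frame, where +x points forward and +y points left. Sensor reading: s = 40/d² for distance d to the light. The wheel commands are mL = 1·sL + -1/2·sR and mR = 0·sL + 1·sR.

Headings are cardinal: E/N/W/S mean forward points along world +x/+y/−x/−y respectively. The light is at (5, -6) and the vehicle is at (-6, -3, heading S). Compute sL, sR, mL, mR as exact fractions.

left sensor world pos  = (-4, -5); dL² = 82
right sensor world pos = (-8, -5); dR² = 170
sL = 40/82 = 20/41
sR = 40/170 = 4/17
mL = 1·sL + -1/2·sR = 258/697
mR = 0·sL + 1·sR = 4/17

20/41 4/17 258/697 4/17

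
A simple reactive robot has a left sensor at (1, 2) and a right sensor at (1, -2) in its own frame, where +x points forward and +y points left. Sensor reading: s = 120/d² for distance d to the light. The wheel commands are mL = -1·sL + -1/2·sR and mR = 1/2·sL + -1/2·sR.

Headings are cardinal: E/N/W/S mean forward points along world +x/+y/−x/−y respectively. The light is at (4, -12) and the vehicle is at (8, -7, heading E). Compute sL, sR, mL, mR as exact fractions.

left sensor world pos  = (9, -5); dL² = 74
right sensor world pos = (9, -9); dR² = 34
sL = 120/74 = 60/37
sR = 120/34 = 60/17
mL = -1·sL + -1/2·sR = -2130/629
mR = 1/2·sL + -1/2·sR = -600/629

60/37 60/17 -2130/629 -600/629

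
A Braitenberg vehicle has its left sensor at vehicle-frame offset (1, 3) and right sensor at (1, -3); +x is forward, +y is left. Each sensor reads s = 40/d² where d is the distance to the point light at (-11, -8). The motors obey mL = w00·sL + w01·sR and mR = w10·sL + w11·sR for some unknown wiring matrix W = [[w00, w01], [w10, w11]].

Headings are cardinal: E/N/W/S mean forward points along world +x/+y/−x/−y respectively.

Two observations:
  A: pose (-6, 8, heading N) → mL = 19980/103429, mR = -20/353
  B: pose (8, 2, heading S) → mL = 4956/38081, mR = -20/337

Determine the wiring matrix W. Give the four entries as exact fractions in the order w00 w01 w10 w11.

1 1/2 0 -1/2

obs A: pose=(-6,8,N) → sL=40/293, sR=40/353, mL=19980/103429, mR=-20/353
obs B: pose=(8,2,S) → sL=8/113, sR=40/337, mL=4956/38081, mR=-20/337
sensor matrix S = [[40/293, 40/353], [8/113, 40/337]]; det S = 32225280/3938679749
solve [mL_A; mL_B] = S·[w00; w01] and [mR_A; mR_B] = S·[w10; w11]:
  w00 = 1, w01 = 1/2, w10 = 0, w11 = -1/2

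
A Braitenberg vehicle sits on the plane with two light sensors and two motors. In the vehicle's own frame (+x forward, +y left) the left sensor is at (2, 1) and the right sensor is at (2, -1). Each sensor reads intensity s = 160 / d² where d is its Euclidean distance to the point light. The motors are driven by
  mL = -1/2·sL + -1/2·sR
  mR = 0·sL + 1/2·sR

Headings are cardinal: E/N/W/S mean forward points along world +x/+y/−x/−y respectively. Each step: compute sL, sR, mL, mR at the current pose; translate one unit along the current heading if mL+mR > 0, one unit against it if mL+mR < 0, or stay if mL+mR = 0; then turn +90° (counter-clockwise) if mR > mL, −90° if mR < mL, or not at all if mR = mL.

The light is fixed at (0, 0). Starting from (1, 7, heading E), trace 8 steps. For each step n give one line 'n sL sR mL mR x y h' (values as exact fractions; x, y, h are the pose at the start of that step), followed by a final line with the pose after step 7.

n=0: pose=(1,7,E); sL=160/73, sR=32/9; mL=-1888/657, mR=16/9; mL+mR=-80/73 → advance -1; mR−mL=3056/657 → turn +1·90°
n=1: pose=(0,7,N); sL=80/41, sR=80/41; mL=-80/41, mR=40/41; mL+mR=-40/41 → advance -1; mR−mL=120/41 → turn +1·90°
n=2: pose=(0,6,W); sL=160/29, sR=160/53; mL=-6560/1537, mR=80/53; mL+mR=-80/29 → advance -1; mR−mL=8880/1537 → turn +1·90°
n=3: pose=(1,6,S); sL=8, sR=10; mL=-9, mR=5; mL+mR=-4 → advance -1; mR−mL=14 → turn +1·90°
n=4: pose=(1,7,E); sL=160/73, sR=32/9; mL=-1888/657, mR=16/9; mL+mR=-80/73 → advance -1; mR−mL=3056/657 → turn +1·90°
n=5: pose=(0,7,N); sL=80/41, sR=80/41; mL=-80/41, mR=40/41; mL+mR=-40/41 → advance -1; mR−mL=120/41 → turn +1·90°
n=6: pose=(0,6,W); sL=160/29, sR=160/53; mL=-6560/1537, mR=80/53; mL+mR=-80/29 → advance -1; mR−mL=8880/1537 → turn +1·90°
n=7: pose=(1,6,S); sL=8, sR=10; mL=-9, mR=5; mL+mR=-4 → advance -1; mR−mL=14 → turn +1·90°

0 160/73 32/9 -1888/657 16/9 1 7 E
1 80/41 80/41 -80/41 40/41 0 7 N
2 160/29 160/53 -6560/1537 80/53 0 6 W
3 8 10 -9 5 1 6 S
4 160/73 32/9 -1888/657 16/9 1 7 E
5 80/41 80/41 -80/41 40/41 0 7 N
6 160/29 160/53 -6560/1537 80/53 0 6 W
7 8 10 -9 5 1 6 S
final 1 7 E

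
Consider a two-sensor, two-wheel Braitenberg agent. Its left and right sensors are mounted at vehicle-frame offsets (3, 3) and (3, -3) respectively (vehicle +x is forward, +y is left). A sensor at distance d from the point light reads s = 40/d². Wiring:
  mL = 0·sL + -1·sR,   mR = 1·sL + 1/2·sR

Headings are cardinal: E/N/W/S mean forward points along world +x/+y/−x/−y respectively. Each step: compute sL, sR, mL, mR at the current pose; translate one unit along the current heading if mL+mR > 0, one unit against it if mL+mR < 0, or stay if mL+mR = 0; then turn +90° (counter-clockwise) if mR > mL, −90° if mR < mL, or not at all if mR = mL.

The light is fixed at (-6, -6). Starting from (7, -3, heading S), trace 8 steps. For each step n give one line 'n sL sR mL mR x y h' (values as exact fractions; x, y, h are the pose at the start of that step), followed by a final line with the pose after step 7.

0 5/32 2/5 -2/5 57/160 7 -3 S
1 8/61 40/257 -40/257 3276/15677 7 -2 E
2 4/17 20/169 -20/169 846/2873 8 -2 N
3 8/25 8/37 -8/37 396/925 8 -1 W
4 2/13 5/13 -5/13 9/26 7 -1 S
5 40/337 8/53 -8/53 3468/17861 7 0 E
6 20/101 4/37 -4/37 942/3737 8 0 N
7 40/137 40/221 -40/221 11580/30277 8 1 W
final 7 1 S

n=0: pose=(7,-3,S); sL=5/32, sR=2/5; mL=-2/5, mR=57/160; mL+mR=-7/160 → advance -1; mR−mL=121/160 → turn +1·90°
n=1: pose=(7,-2,E); sL=8/61, sR=40/257; mL=-40/257, mR=3276/15677; mL+mR=836/15677 → advance +1; mR−mL=5716/15677 → turn +1·90°
n=2: pose=(8,-2,N); sL=4/17, sR=20/169; mL=-20/169, mR=846/2873; mL+mR=506/2873 → advance +1; mR−mL=1186/2873 → turn +1·90°
n=3: pose=(8,-1,W); sL=8/25, sR=8/37; mL=-8/37, mR=396/925; mL+mR=196/925 → advance +1; mR−mL=596/925 → turn +1·90°
n=4: pose=(7,-1,S); sL=2/13, sR=5/13; mL=-5/13, mR=9/26; mL+mR=-1/26 → advance -1; mR−mL=19/26 → turn +1·90°
n=5: pose=(7,0,E); sL=40/337, sR=8/53; mL=-8/53, mR=3468/17861; mL+mR=772/17861 → advance +1; mR−mL=6164/17861 → turn +1·90°
n=6: pose=(8,0,N); sL=20/101, sR=4/37; mL=-4/37, mR=942/3737; mL+mR=538/3737 → advance +1; mR−mL=1346/3737 → turn +1·90°
n=7: pose=(8,1,W); sL=40/137, sR=40/221; mL=-40/221, mR=11580/30277; mL+mR=6100/30277 → advance +1; mR−mL=17060/30277 → turn +1·90°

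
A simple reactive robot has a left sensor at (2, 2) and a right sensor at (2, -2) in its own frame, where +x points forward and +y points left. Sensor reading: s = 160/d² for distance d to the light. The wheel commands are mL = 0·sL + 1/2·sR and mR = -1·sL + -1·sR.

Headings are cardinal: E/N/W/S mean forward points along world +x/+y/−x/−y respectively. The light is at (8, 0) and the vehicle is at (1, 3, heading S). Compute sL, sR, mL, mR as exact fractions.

80/13 80/41 40/41 -4320/533

left sensor world pos  = (3, 1); dL² = 26
right sensor world pos = (-1, 1); dR² = 82
sL = 160/26 = 80/13
sR = 160/82 = 80/41
mL = 0·sL + 1/2·sR = 40/41
mR = -1·sL + -1·sR = -4320/533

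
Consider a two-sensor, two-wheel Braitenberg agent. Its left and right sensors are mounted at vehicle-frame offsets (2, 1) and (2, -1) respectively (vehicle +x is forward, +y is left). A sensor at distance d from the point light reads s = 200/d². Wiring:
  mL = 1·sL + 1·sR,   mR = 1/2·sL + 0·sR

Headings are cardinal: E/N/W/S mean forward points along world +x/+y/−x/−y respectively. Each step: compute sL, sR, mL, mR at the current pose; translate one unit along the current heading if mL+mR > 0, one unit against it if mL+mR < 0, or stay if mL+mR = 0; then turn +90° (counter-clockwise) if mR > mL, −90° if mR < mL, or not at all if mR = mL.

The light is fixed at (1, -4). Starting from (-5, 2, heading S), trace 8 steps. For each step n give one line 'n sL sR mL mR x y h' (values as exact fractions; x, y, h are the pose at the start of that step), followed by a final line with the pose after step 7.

n=0: pose=(-5,2,S); sL=200/41, sR=40/13; mL=4240/533, mR=100/41; mL+mR=5540/533 → advance +1; mR−mL=-2940/533 → turn -1·90°
n=1: pose=(-5,1,W); sL=5/2, sR=2; mL=9/2, mR=5/4; mL+mR=23/4 → advance +1; mR−mL=-13/4 → turn -1·90°
n=2: pose=(-6,1,N); sL=200/113, sR=40/17; mL=7920/1921, mR=100/113; mL+mR=9620/1921 → advance +1; mR−mL=-6220/1921 → turn -1·90°
n=3: pose=(-6,2,E); sL=100/37, sR=4; mL=248/37, mR=50/37; mL+mR=298/37 → advance +1; mR−mL=-198/37 → turn -1·90°
n=4: pose=(-5,2,S); sL=200/41, sR=40/13; mL=4240/533, mR=100/41; mL+mR=5540/533 → advance +1; mR−mL=-2940/533 → turn -1·90°
n=5: pose=(-5,1,W); sL=5/2, sR=2; mL=9/2, mR=5/4; mL+mR=23/4 → advance +1; mR−mL=-13/4 → turn -1·90°
n=6: pose=(-6,1,N); sL=200/113, sR=40/17; mL=7920/1921, mR=100/113; mL+mR=9620/1921 → advance +1; mR−mL=-6220/1921 → turn -1·90°
n=7: pose=(-6,2,E); sL=100/37, sR=4; mL=248/37, mR=50/37; mL+mR=298/37 → advance +1; mR−mL=-198/37 → turn -1·90°

0 200/41 40/13 4240/533 100/41 -5 2 S
1 5/2 2 9/2 5/4 -5 1 W
2 200/113 40/17 7920/1921 100/113 -6 1 N
3 100/37 4 248/37 50/37 -6 2 E
4 200/41 40/13 4240/533 100/41 -5 2 S
5 5/2 2 9/2 5/4 -5 1 W
6 200/113 40/17 7920/1921 100/113 -6 1 N
7 100/37 4 248/37 50/37 -6 2 E
final -5 2 S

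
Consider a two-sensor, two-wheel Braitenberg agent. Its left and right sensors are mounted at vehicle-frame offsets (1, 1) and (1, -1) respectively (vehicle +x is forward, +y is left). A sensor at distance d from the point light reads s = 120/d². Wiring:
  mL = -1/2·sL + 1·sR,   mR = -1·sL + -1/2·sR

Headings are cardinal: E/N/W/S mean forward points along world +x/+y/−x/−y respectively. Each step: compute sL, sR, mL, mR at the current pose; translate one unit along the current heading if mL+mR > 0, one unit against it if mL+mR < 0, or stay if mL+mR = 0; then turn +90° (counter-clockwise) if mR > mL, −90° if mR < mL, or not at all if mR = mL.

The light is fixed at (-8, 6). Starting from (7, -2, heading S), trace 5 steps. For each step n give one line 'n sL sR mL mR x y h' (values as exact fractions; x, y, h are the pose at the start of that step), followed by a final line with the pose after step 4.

0 120/337 120/277 23820/93349 -53460/93349 7 -2 S
1 6/13 15/29 108/377 -543/754 7 -1 W
2 40/87 24/65 788/5655 -3644/5655 8 -1 N
3 60/169 12/37 918/6253 -3234/6253 8 -2 E
4 120/337 120/277 23820/93349 -53460/93349 7 -2 S
final 7 -1 W

n=0: pose=(7,-2,S); sL=120/337, sR=120/277; mL=23820/93349, mR=-53460/93349; mL+mR=-29640/93349 → advance -1; mR−mL=-77280/93349 → turn -1·90°
n=1: pose=(7,-1,W); sL=6/13, sR=15/29; mL=108/377, mR=-543/754; mL+mR=-327/754 → advance -1; mR−mL=-759/754 → turn -1·90°
n=2: pose=(8,-1,N); sL=40/87, sR=24/65; mL=788/5655, mR=-3644/5655; mL+mR=-952/1885 → advance -1; mR−mL=-4432/5655 → turn -1·90°
n=3: pose=(8,-2,E); sL=60/169, sR=12/37; mL=918/6253, mR=-3234/6253; mL+mR=-2316/6253 → advance -1; mR−mL=-4152/6253 → turn -1·90°
n=4: pose=(7,-2,S); sL=120/337, sR=120/277; mL=23820/93349, mR=-53460/93349; mL+mR=-29640/93349 → advance -1; mR−mL=-77280/93349 → turn -1·90°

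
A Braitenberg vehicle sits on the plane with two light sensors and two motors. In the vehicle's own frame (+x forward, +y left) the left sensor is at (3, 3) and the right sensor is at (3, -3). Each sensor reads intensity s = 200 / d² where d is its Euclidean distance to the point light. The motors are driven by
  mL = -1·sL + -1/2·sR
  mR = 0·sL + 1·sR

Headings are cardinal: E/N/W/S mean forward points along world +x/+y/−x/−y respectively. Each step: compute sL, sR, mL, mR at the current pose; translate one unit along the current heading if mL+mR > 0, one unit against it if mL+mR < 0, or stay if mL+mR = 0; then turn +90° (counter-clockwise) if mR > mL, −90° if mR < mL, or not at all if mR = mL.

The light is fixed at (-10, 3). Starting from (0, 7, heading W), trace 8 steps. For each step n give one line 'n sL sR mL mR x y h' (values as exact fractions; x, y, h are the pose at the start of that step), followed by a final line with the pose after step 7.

n=0: pose=(0,7,W); sL=4, sR=100/49; mL=-246/49, mR=100/49; mL+mR=-146/49 → advance -1; mR−mL=346/49 → turn +1·90°
n=1: pose=(1,7,S); sL=200/197, sR=40/13; mL=-6540/2561, mR=40/13; mL+mR=1340/2561 → advance +1; mR−mL=14420/2561 → turn +1·90°
n=2: pose=(1,6,E); sL=25/29, sR=50/49; mL=-1950/1421, mR=50/49; mL+mR=-500/1421 → advance -1; mR−mL=3400/1421 → turn +1·90°
n=3: pose=(0,6,N); sL=40/17, sR=40/41; mL=-1980/697, mR=40/41; mL+mR=-1300/697 → advance -1; mR−mL=2660/697 → turn +1·90°
n=4: pose=(0,5,W); sL=4, sR=100/37; mL=-198/37, mR=100/37; mL+mR=-98/37 → advance -1; mR−mL=298/37 → turn +1·90°
n=5: pose=(1,5,S); sL=200/197, sR=40/13; mL=-6540/2561, mR=40/13; mL+mR=1340/2561 → advance +1; mR−mL=14420/2561 → turn +1·90°
n=6: pose=(1,4,E); sL=50/53, sR=1; mL=-153/106, mR=1; mL+mR=-47/106 → advance -1; mR−mL=259/106 → turn +1·90°
n=7: pose=(0,4,N); sL=40/13, sR=40/37; mL=-1740/481, mR=40/37; mL+mR=-1220/481 → advance -1; mR−mL=2260/481 → turn +1·90°

0 4 100/49 -246/49 100/49 0 7 W
1 200/197 40/13 -6540/2561 40/13 1 7 S
2 25/29 50/49 -1950/1421 50/49 1 6 E
3 40/17 40/41 -1980/697 40/41 0 6 N
4 4 100/37 -198/37 100/37 0 5 W
5 200/197 40/13 -6540/2561 40/13 1 5 S
6 50/53 1 -153/106 1 1 4 E
7 40/13 40/37 -1740/481 40/37 0 4 N
final 0 3 W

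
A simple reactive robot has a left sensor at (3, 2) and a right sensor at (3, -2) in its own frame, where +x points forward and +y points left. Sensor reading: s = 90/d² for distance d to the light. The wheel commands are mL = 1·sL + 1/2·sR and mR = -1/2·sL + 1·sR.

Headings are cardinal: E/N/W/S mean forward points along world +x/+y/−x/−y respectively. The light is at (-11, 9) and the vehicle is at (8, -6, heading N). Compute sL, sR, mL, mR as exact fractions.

left sensor world pos  = (6, -3); dL² = 433
right sensor world pos = (10, -3); dR² = 585
sL = 90/433 = 90/433
sR = 90/585 = 2/13
mL = 1·sL + 1/2·sR = 1603/5629
mR = -1/2·sL + 1·sR = 281/5629

90/433 2/13 1603/5629 281/5629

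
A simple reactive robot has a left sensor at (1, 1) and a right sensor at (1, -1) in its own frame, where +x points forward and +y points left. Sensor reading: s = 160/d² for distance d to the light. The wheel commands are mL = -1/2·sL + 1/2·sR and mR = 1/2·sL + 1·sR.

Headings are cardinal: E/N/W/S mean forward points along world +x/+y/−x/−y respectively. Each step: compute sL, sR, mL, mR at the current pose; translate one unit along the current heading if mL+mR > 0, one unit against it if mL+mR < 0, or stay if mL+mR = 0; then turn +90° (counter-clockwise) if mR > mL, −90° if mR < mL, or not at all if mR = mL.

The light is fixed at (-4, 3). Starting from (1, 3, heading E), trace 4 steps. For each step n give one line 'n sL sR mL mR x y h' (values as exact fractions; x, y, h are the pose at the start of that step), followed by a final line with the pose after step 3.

n=0: pose=(1,3,E); sL=160/37, sR=160/37; mL=0, mR=240/37; mL+mR=240/37 → advance +1; mR−mL=240/37 → turn +1·90°
n=1: pose=(2,3,N); sL=80/13, sR=16/5; mL=-96/65, mR=408/65; mL+mR=24/5 → advance +1; mR−mL=504/65 → turn +1·90°
n=2: pose=(2,4,W); sL=32/5, sR=160/29; mL=-64/145, mR=1264/145; mL+mR=240/29 → advance +1; mR−mL=1328/145 → turn +1·90°
n=3: pose=(1,4,S); sL=40/9, sR=10; mL=25/9, mR=110/9; mL+mR=15 → advance +1; mR−mL=85/9 → turn +1·90°

0 160/37 160/37 0 240/37 1 3 E
1 80/13 16/5 -96/65 408/65 2 3 N
2 32/5 160/29 -64/145 1264/145 2 4 W
3 40/9 10 25/9 110/9 1 4 S
final 1 3 E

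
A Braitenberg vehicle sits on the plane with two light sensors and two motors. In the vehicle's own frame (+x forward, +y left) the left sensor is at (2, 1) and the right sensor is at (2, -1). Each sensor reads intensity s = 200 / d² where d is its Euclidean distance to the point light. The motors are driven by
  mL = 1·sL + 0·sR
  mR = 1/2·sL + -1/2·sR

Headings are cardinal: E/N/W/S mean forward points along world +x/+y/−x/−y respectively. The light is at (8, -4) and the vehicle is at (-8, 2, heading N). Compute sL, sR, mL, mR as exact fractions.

200/353 200/289 200/353 -6400/102017

left sensor world pos  = (-9, 4); dL² = 353
right sensor world pos = (-7, 4); dR² = 289
sL = 200/353 = 200/353
sR = 200/289 = 200/289
mL = 1·sL + 0·sR = 200/353
mR = 1/2·sL + -1/2·sR = -6400/102017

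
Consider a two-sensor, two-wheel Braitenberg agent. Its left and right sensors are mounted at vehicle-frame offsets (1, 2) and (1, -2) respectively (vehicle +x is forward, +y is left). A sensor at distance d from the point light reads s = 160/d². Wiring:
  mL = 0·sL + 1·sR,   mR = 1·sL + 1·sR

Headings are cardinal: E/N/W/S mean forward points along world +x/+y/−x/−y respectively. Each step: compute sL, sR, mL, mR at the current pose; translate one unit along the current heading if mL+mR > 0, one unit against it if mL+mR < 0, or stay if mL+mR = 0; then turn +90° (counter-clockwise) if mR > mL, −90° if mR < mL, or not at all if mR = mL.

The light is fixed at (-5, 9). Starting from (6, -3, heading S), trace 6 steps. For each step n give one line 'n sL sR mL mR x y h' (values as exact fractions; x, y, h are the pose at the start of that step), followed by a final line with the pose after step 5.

0 80/169 16/25 16/25 4704/4225 6 -3 S
1 32/53 160/369 160/369 20288/19557 6 -4 E
2 40/61 8/17 8/17 1168/1037 7 -4 N
3 160/317 160/221 160/221 86080/70057 7 -3 W
4 80/169 16/25 16/25 4704/4225 6 -3 S
5 32/53 160/369 160/369 20288/19557 6 -4 E
final 7 -4 N

n=0: pose=(6,-3,S); sL=80/169, sR=16/25; mL=16/25, mR=4704/4225; mL+mR=7408/4225 → advance +1; mR−mL=80/169 → turn +1·90°
n=1: pose=(6,-4,E); sL=32/53, sR=160/369; mL=160/369, mR=20288/19557; mL+mR=28768/19557 → advance +1; mR−mL=32/53 → turn +1·90°
n=2: pose=(7,-4,N); sL=40/61, sR=8/17; mL=8/17, mR=1168/1037; mL+mR=1656/1037 → advance +1; mR−mL=40/61 → turn +1·90°
n=3: pose=(7,-3,W); sL=160/317, sR=160/221; mL=160/221, mR=86080/70057; mL+mR=136800/70057 → advance +1; mR−mL=160/317 → turn +1·90°
n=4: pose=(6,-3,S); sL=80/169, sR=16/25; mL=16/25, mR=4704/4225; mL+mR=7408/4225 → advance +1; mR−mL=80/169 → turn +1·90°
n=5: pose=(6,-4,E); sL=32/53, sR=160/369; mL=160/369, mR=20288/19557; mL+mR=28768/19557 → advance +1; mR−mL=32/53 → turn +1·90°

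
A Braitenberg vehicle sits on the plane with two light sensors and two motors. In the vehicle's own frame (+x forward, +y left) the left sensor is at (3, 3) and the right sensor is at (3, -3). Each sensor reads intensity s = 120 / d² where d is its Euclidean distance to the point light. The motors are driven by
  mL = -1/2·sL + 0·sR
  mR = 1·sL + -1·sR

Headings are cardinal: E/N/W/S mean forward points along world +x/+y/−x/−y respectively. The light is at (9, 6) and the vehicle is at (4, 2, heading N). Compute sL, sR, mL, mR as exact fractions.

left sensor world pos  = (1, 5); dL² = 65
right sensor world pos = (7, 5); dR² = 5
sL = 120/65 = 24/13
sR = 120/5 = 24
mL = -1/2·sL + 0·sR = -12/13
mR = 1·sL + -1·sR = -288/13

24/13 24 -12/13 -288/13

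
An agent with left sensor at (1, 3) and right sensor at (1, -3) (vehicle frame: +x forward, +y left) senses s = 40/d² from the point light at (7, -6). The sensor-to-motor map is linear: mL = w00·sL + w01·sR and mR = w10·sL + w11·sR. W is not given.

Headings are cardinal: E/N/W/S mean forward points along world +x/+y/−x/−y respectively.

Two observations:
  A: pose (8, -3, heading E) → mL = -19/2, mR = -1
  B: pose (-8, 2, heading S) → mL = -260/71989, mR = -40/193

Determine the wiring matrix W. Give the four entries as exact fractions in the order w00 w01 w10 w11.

obs A: pose=(8,-3,E) → sL=1, sR=10, mL=-19/2, mR=-1
obs B: pose=(-8,2,S) → sL=40/193, sR=40/373, mL=-260/71989, mR=-40/193
sensor matrix S = [[1, 10], [40/193, 40/373]]; det S = -141480/71989
solve [mL_A; mL_B] = S·[w00; w01] and [mR_A; mR_B] = S·[w10; w11]:
  w00 = 1/2, w01 = -1, w10 = -1, w11 = 0

1/2 -1 -1 0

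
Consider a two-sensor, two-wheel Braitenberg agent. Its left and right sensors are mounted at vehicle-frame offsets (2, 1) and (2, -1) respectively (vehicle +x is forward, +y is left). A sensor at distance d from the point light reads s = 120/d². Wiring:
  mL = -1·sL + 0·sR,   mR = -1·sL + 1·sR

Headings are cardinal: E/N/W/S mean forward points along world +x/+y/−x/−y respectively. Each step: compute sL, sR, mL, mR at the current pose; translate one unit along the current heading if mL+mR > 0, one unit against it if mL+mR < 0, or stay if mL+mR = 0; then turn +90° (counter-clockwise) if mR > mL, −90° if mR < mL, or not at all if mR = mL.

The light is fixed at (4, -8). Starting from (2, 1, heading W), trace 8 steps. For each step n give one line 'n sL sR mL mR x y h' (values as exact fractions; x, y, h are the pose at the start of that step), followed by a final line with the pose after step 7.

0 3/2 30/29 -3/2 -27/58 2 1 W
1 120/49 120/53 -120/49 -480/2597 3 1 S
2 60/61 60/41 -60/61 1200/2501 3 2 E
3 40/51 24/29 -40/51 64/1479 2 2 N
4 3/2 30/29 -3/2 -27/58 2 1 W
5 120/49 120/53 -120/49 -480/2597 3 1 S
6 60/61 60/41 -60/61 1200/2501 3 2 E
7 40/51 24/29 -40/51 64/1479 2 2 N
final 2 1 W

n=0: pose=(2,1,W); sL=3/2, sR=30/29; mL=-3/2, mR=-27/58; mL+mR=-57/29 → advance -1; mR−mL=30/29 → turn +1·90°
n=1: pose=(3,1,S); sL=120/49, sR=120/53; mL=-120/49, mR=-480/2597; mL+mR=-6840/2597 → advance -1; mR−mL=120/53 → turn +1·90°
n=2: pose=(3,2,E); sL=60/61, sR=60/41; mL=-60/61, mR=1200/2501; mL+mR=-1260/2501 → advance -1; mR−mL=60/41 → turn +1·90°
n=3: pose=(2,2,N); sL=40/51, sR=24/29; mL=-40/51, mR=64/1479; mL+mR=-1096/1479 → advance -1; mR−mL=24/29 → turn +1·90°
n=4: pose=(2,1,W); sL=3/2, sR=30/29; mL=-3/2, mR=-27/58; mL+mR=-57/29 → advance -1; mR−mL=30/29 → turn +1·90°
n=5: pose=(3,1,S); sL=120/49, sR=120/53; mL=-120/49, mR=-480/2597; mL+mR=-6840/2597 → advance -1; mR−mL=120/53 → turn +1·90°
n=6: pose=(3,2,E); sL=60/61, sR=60/41; mL=-60/61, mR=1200/2501; mL+mR=-1260/2501 → advance -1; mR−mL=60/41 → turn +1·90°
n=7: pose=(2,2,N); sL=40/51, sR=24/29; mL=-40/51, mR=64/1479; mL+mR=-1096/1479 → advance -1; mR−mL=24/29 → turn +1·90°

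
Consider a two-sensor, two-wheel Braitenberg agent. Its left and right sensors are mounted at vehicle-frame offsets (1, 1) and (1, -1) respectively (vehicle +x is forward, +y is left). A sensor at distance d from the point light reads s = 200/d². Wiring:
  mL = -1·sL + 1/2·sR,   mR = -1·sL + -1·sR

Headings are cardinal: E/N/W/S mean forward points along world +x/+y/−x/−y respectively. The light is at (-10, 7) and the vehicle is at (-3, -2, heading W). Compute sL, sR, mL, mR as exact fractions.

25/17 2 -8/17 -59/17

left sensor world pos  = (-4, -3); dL² = 136
right sensor world pos = (-4, -1); dR² = 100
sL = 200/136 = 25/17
sR = 200/100 = 2
mL = -1·sL + 1/2·sR = -8/17
mR = -1·sL + -1·sR = -59/17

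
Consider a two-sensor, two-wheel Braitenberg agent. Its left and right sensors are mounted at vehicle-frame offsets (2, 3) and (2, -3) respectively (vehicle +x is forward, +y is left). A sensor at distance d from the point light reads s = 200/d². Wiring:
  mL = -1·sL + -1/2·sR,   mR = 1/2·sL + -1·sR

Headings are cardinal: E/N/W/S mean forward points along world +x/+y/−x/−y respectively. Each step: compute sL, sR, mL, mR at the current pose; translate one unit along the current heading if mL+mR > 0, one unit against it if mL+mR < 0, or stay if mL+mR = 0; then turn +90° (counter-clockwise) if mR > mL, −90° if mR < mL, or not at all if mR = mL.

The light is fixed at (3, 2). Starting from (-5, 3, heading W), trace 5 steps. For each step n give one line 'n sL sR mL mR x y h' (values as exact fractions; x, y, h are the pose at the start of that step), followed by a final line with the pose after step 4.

n=0: pose=(-5,3,W); sL=25/13, sR=50/29; mL=-1050/377, mR=-575/754; mL+mR=-2675/754 → advance -1; mR−mL=1525/754 → turn +1·90°
n=1: pose=(-4,3,S); sL=200/17, sR=200/101; mL=-21900/1717, mR=6700/1717; mL+mR=-15200/1717 → advance -1; mR−mL=28600/1717 → turn +1·90°
n=2: pose=(-4,4,E); sL=4, sR=100/13; mL=-102/13, mR=-74/13; mL+mR=-176/13 → advance -1; mR−mL=28/13 → turn +1·90°
n=3: pose=(-5,4,N); sL=200/137, sR=200/41; mL=-21900/5617, mR=-23300/5617; mL+mR=-45200/5617 → advance -1; mR−mL=-1400/5617 → turn -1·90°
n=4: pose=(-5,3,E); sL=50/13, sR=5; mL=-165/26, mR=-40/13; mL+mR=-245/26 → advance -1; mR−mL=85/26 → turn +1·90°

0 25/13 50/29 -1050/377 -575/754 -5 3 W
1 200/17 200/101 -21900/1717 6700/1717 -4 3 S
2 4 100/13 -102/13 -74/13 -4 4 E
3 200/137 200/41 -21900/5617 -23300/5617 -5 4 N
4 50/13 5 -165/26 -40/13 -5 3 E
final -6 3 N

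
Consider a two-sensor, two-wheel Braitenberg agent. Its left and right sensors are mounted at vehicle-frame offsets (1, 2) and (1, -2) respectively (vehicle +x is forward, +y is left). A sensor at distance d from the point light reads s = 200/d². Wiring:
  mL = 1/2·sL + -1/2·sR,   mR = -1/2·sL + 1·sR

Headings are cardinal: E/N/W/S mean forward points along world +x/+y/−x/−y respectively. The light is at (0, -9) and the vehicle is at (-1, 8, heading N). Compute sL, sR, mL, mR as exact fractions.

200/333 8/13 -32/4329 1364/4329

left sensor world pos  = (-3, 9); dL² = 333
right sensor world pos = (1, 9); dR² = 325
sL = 200/333 = 200/333
sR = 200/325 = 8/13
mL = 1/2·sL + -1/2·sR = -32/4329
mR = -1/2·sL + 1·sR = 1364/4329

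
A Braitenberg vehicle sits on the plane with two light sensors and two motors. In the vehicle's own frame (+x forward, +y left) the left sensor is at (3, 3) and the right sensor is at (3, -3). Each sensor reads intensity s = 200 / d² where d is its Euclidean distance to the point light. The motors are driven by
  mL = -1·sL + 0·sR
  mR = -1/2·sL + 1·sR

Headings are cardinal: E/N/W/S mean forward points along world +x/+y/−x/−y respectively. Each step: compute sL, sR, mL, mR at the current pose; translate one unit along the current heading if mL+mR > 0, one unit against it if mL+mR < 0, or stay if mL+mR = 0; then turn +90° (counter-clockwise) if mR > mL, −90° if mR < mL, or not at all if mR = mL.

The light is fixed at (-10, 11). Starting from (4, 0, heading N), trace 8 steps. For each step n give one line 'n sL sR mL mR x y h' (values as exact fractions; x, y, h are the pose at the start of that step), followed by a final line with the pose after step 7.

n=0: pose=(4,0,N); sL=40/37, sR=200/353; mL=-40/37, mR=340/13061; mL+mR=-13780/13061 → advance -1; mR−mL=14460/13061 → turn +1·90°
n=1: pose=(4,-1,W); sL=100/173, sR=100/101; mL=-100/173, mR=12250/17473; mL+mR=2150/17473 → advance +1; mR−mL=22350/17473 → turn +1·90°
n=2: pose=(3,-1,S); sL=200/481, sR=8/13; mL=-200/481, mR=196/481; mL+mR=-4/481 → advance -1; mR−mL=396/481 → turn +1·90°
n=3: pose=(3,0,E); sL=5/8, sR=50/113; mL=-5/8, mR=235/1808; mL+mR=-895/1808 → advance -1; mR−mL=1365/1808 → turn +1·90°
n=4: pose=(2,0,N); sL=40/29, sR=200/289; mL=-40/29, mR=20/8381; mL+mR=-11540/8381 → advance -1; mR−mL=11580/8381 → turn +1·90°
n=5: pose=(2,-1,W); sL=100/153, sR=100/81; mL=-100/153, mR=1250/1377; mL+mR=350/1377 → advance +1; mR−mL=2150/1377 → turn +1·90°
n=6: pose=(1,-1,S); sL=200/421, sR=200/289; mL=-200/421, mR=55300/121669; mL+mR=-2500/121669 → advance -1; mR−mL=113100/121669 → turn +1·90°
n=7: pose=(1,0,E); sL=10/13, sR=25/49; mL=-10/13, mR=80/637; mL+mR=-410/637 → advance -1; mR−mL=570/637 → turn +1·90°

0 40/37 200/353 -40/37 340/13061 4 0 N
1 100/173 100/101 -100/173 12250/17473 4 -1 W
2 200/481 8/13 -200/481 196/481 3 -1 S
3 5/8 50/113 -5/8 235/1808 3 0 E
4 40/29 200/289 -40/29 20/8381 2 0 N
5 100/153 100/81 -100/153 1250/1377 2 -1 W
6 200/421 200/289 -200/421 55300/121669 1 -1 S
7 10/13 25/49 -10/13 80/637 1 0 E
final 0 0 N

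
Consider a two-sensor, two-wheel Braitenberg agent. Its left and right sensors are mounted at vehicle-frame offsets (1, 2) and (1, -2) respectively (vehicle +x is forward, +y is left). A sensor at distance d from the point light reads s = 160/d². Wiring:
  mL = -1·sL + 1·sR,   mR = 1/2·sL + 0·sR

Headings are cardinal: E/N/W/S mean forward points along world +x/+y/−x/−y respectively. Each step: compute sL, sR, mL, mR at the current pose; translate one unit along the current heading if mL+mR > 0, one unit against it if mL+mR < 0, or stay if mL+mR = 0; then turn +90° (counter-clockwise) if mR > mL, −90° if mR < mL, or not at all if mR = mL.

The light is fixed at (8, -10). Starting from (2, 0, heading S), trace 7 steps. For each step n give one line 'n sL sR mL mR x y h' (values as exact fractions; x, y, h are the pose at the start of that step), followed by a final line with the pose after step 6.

0 160/97 32/29 -1536/2813 80/97 2 0 S
1 80/73 80/37 2880/2701 40/73 2 -1 E
2 160/73 160/113 -6400/8249 80/73 3 -1 S
3 40/29 40/13 640/377 20/29 3 -2 E
4 160/53 32/17 -1024/901 80/53 4 -2 S
5 16/9 80/17 448/153 8/9 4 -3 E
6 160/37 160/61 -3840/2257 80/37 5 -3 S
final 5 -4 E

n=0: pose=(2,0,S); sL=160/97, sR=32/29; mL=-1536/2813, mR=80/97; mL+mR=784/2813 → advance +1; mR−mL=3856/2813 → turn +1·90°
n=1: pose=(2,-1,E); sL=80/73, sR=80/37; mL=2880/2701, mR=40/73; mL+mR=4360/2701 → advance +1; mR−mL=-1400/2701 → turn -1·90°
n=2: pose=(3,-1,S); sL=160/73, sR=160/113; mL=-6400/8249, mR=80/73; mL+mR=2640/8249 → advance +1; mR−mL=15440/8249 → turn +1·90°
n=3: pose=(3,-2,E); sL=40/29, sR=40/13; mL=640/377, mR=20/29; mL+mR=900/377 → advance +1; mR−mL=-380/377 → turn -1·90°
n=4: pose=(4,-2,S); sL=160/53, sR=32/17; mL=-1024/901, mR=80/53; mL+mR=336/901 → advance +1; mR−mL=2384/901 → turn +1·90°
n=5: pose=(4,-3,E); sL=16/9, sR=80/17; mL=448/153, mR=8/9; mL+mR=584/153 → advance +1; mR−mL=-104/51 → turn -1·90°
n=6: pose=(5,-3,S); sL=160/37, sR=160/61; mL=-3840/2257, mR=80/37; mL+mR=1040/2257 → advance +1; mR−mL=8720/2257 → turn +1·90°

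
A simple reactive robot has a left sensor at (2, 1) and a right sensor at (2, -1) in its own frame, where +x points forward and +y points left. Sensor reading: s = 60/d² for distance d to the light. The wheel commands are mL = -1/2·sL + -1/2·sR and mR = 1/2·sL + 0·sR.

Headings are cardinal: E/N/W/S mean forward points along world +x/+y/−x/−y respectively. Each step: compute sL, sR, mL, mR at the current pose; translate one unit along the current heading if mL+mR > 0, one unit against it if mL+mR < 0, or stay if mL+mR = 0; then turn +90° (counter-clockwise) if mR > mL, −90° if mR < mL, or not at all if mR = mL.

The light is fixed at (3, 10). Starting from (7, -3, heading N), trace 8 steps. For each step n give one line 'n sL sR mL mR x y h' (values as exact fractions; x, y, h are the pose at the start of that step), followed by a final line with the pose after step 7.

n=0: pose=(7,-3,N); sL=6/13, sR=30/73; mL=-414/949, mR=3/13; mL+mR=-15/73 → advance -1; mR−mL=633/949 → turn +1·90°
n=1: pose=(7,-4,W); sL=60/229, sR=60/173; mL=-12060/39617, mR=30/229; mL+mR=-30/173 → advance -1; mR−mL=17250/39617 → turn +1·90°
n=2: pose=(8,-4,S); sL=15/73, sR=15/68; mL=-2115/9928, mR=15/146; mL+mR=-15/136 → advance -1; mR−mL=3135/9928 → turn +1·90°
n=3: pose=(8,-3,E); sL=60/193, sR=12/49; mL=-2628/9457, mR=30/193; mL+mR=-6/49 → advance -1; mR−mL=4098/9457 → turn +1·90°
n=4: pose=(7,-3,N); sL=6/13, sR=30/73; mL=-414/949, mR=3/13; mL+mR=-15/73 → advance -1; mR−mL=633/949 → turn +1·90°
n=5: pose=(7,-4,W); sL=60/229, sR=60/173; mL=-12060/39617, mR=30/229; mL+mR=-30/173 → advance -1; mR−mL=17250/39617 → turn +1·90°
n=6: pose=(8,-4,S); sL=15/73, sR=15/68; mL=-2115/9928, mR=15/146; mL+mR=-15/136 → advance -1; mR−mL=3135/9928 → turn +1·90°
n=7: pose=(8,-3,E); sL=60/193, sR=12/49; mL=-2628/9457, mR=30/193; mL+mR=-6/49 → advance -1; mR−mL=4098/9457 → turn +1·90°

0 6/13 30/73 -414/949 3/13 7 -3 N
1 60/229 60/173 -12060/39617 30/229 7 -4 W
2 15/73 15/68 -2115/9928 15/146 8 -4 S
3 60/193 12/49 -2628/9457 30/193 8 -3 E
4 6/13 30/73 -414/949 3/13 7 -3 N
5 60/229 60/173 -12060/39617 30/229 7 -4 W
6 15/73 15/68 -2115/9928 15/146 8 -4 S
7 60/193 12/49 -2628/9457 30/193 8 -3 E
final 7 -3 N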